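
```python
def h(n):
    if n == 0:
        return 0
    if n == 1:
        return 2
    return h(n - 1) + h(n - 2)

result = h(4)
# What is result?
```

Build up from base cases: h(0)=0, h(1)=2, h(2)=2, h(3)=4, h(4)=6

Answer: 6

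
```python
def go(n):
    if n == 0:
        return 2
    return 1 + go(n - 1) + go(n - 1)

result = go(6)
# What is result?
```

go(n) = 1 + 2·go(n-1), go(0)=2. Closed form: (2+1)·2^6 - 1 = 191.

Answer: 191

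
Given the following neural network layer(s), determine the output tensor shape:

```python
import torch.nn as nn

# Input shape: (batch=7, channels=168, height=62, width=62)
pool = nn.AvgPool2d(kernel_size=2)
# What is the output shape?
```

Input: (7, 168, 62, 62) -> Output: (7, 168, 31, 31)

Answer: (7, 168, 31, 31)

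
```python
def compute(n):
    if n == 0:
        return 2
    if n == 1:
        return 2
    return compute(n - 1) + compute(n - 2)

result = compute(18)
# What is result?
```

Build up from base cases: compute(0)=2, compute(1)=2, compute(2)=4, compute(3)=6, compute(4)=10, compute(5)=16, compute(6)=26, ..., compute(18)=8362

Answer: 8362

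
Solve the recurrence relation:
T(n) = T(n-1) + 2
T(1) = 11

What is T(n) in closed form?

Unrolling: T(n) = T(1) + 2·(n-1) = 11 + 2(n-1) = 2n + 9.

Answer: T(n) = 2n + 9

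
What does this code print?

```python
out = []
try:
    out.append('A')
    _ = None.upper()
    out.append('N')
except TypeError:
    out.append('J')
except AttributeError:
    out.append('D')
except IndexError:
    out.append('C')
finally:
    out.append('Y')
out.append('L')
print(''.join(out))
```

Execution trace: 'A' (try body) → 'D' (except AttributeError) → 'Y' (finally) → 'L' (after the try/except). Output: ADYL

Answer: ADYL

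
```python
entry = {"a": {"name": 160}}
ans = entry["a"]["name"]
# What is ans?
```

Trace:
`entry = {"a": {"name": 160}}` → entry = {'a': {'name': 160}}
`ans = entry["a"]["name"]` → ans = 160
So ans = 160

Answer: 160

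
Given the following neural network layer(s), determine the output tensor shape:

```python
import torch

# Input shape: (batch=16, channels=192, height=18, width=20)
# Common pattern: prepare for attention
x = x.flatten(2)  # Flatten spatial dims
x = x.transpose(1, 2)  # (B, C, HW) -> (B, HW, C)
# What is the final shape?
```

Input: (16, 192, 18, 20) -> after flatten(2): (16, 192, 360) -> Output: (16, 360, 192)

Answer: (16, 360, 192)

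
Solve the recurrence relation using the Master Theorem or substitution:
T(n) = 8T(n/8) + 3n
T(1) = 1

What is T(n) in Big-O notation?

By Master Theorem: a=8, b=8, f(n)=3n. Since log_8(8) = 1 and f(n) = Θ(n^1), Case 2 applies. T(n) = O(n log n).

Answer: O(n log n)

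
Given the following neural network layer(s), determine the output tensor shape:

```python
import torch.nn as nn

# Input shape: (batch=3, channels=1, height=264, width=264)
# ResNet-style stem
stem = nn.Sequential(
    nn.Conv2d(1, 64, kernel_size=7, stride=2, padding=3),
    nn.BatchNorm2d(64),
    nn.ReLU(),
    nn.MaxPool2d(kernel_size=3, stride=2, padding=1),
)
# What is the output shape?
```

Input: (3, 1, 264, 264) -> after Conv2d 7x7 stride=2: (3, 64, 132, 132) -> Output: (3, 64, 66, 66)

Answer: (3, 64, 66, 66)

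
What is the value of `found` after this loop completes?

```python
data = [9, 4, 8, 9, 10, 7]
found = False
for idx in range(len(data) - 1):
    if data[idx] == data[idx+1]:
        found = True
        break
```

Check consecutive duplicates in [9, 4, 8, 9, 10, 7]
`found` takes the values: False

Answer: False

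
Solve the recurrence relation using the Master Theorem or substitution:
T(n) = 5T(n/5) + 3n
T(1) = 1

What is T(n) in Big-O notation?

By Master Theorem: a=5, b=5, f(n)=3n. Since log_5(5) = 1 and f(n) = Θ(n^1), Case 2 applies. T(n) = O(n log n).

Answer: O(n log n)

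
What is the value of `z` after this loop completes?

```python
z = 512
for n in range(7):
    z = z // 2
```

Halve 7 times: 512 // 2^7 = 4
`z` takes the values: 512 → 256 → 128 → 64 → 32 → 16 → 8 → 4

Answer: 4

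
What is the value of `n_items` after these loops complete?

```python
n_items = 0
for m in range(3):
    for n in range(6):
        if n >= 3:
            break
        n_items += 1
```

Inner breaks at 3, outer runs 3 times
`n_items` takes the values: 0 → 1 → 2 → 3 → 4 → 5 → 6 → 7 → 8 → 9

Answer: 9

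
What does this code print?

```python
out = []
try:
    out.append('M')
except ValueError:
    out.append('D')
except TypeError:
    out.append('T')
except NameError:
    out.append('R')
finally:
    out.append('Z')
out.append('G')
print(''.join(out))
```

Execution trace: 'M' (try body, no exception) → 'Z' (finally) → 'G' (after the try/except). Output: MZG

Answer: MZG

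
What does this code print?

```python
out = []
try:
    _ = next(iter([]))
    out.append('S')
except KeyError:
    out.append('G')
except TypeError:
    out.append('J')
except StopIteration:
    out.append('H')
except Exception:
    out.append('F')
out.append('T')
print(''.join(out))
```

Execution trace: 'H' (except StopIteration) → 'T' (after the try/except). Output: HT

Answer: HT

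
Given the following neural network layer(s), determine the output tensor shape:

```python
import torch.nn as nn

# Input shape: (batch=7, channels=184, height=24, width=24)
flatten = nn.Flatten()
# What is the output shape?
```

Input: (7, 184, 24, 24) -> Output: (7, 105984)

Answer: (7, 105984)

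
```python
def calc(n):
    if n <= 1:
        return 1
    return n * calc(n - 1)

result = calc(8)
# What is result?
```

calc(8) = 8 * 7 * 6 * 5 * 4 * 3 * 2 * 1 = 40320

Answer: 40320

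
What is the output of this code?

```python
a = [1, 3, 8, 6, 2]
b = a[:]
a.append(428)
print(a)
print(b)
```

Key concept: slice [:] creates copy.
Step by step:
`a = [1, 3, 8, 6, 2]` → a = [1, 3, 8, 6, 2]
`b = a[:]` → b = [1, 3, 8, 6, 2]
`a.append(428)` → a = [1, 3, 8, 6, 2, 428]
`print(a)` → prints [1, 3, 8, 6, 2, 428]
`print(b)` → prints [1, 3, 8, 6, 2]

Answer:
[1, 3, 8, 6, 2, 428]
[1, 3, 8, 6, 2]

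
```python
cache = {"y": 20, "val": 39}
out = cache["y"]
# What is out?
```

Trace:
`cache = {"y": 20, "val": 39}` → cache = {'y': 20, 'val': 39}
`out = cache["y"]` → out = 20
So out = 20

Answer: 20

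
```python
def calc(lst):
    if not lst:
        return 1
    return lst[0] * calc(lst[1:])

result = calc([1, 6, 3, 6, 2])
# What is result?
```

Product over [1, 6, 3, 6, 2] = 1 * 6 * 3 * 6 * 2 = 216

Answer: 216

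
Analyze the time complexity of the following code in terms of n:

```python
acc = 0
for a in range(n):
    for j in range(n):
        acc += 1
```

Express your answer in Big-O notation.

Each loop level contributes: n × n. Multiplying the contributions gives O(n^2).

Answer: O(n^2)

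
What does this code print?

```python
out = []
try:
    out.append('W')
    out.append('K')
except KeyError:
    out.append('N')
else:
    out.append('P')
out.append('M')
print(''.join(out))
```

Execution trace: 'W' (try body) → 'K' (try body, no exception) → 'P' (else) → 'M' (after the try/except). Output: WKPM

Answer: WKPM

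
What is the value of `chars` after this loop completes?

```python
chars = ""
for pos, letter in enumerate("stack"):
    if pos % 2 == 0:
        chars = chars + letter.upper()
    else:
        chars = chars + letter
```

Uppercase even positions in 'stack'
`chars` takes the values: "" → "S" → "St" → "StA" → "StAc" → "StAcK"

Answer: "StAcK"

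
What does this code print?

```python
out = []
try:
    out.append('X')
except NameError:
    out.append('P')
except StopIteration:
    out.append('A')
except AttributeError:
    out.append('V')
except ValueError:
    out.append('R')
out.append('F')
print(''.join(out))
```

Execution trace: 'X' (try body, no exception) → 'F' (after the try/except). Output: XF

Answer: XF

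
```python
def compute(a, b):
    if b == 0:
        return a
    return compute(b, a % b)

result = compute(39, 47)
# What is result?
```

compute(39, 47) -> compute(47, 39) -> compute(39, 8) -> compute(8, 7) -> compute(7, 1) -> compute(1, 0) -> 1

Answer: 1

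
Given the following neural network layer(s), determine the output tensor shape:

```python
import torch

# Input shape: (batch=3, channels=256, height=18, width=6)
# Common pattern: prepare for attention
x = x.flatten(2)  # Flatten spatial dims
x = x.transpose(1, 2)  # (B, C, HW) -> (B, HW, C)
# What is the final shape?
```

Input: (3, 256, 18, 6) -> after flatten(2): (3, 256, 108) -> Output: (3, 108, 256)

Answer: (3, 108, 256)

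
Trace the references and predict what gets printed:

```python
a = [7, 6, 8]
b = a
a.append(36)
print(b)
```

Key concept: basic list aliasing.
Step by step:
`a = [7, 6, 8]` → a = [7, 6, 8]
`b = a` → b = [7, 6, 8] (same object as a)
`a.append(36)` → a = [7, 6, 8, 36] (same object as b); b = [7, 6, 8, 36] (same object as a)
`print(b)` → prints [7, 6, 8, 36]

Answer: [7, 6, 8, 36]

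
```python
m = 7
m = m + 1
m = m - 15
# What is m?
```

Trace:
`m = 7` → m = 7
`m = m + 1` → m = 8
`m = m - 15` → m = -7
So m = -7

Answer: -7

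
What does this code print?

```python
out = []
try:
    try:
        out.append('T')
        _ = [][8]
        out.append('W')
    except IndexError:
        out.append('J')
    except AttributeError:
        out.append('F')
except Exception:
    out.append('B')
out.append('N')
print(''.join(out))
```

Execution trace: 'T' (inner try body) → 'J' (inner except IndexError) → 'N' (after the try/except). Output: TJN

Answer: TJN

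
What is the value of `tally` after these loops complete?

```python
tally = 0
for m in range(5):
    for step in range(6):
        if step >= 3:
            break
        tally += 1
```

Inner breaks at 3, outer runs 5 times
`tally` takes the values: 0 → 1 → 2 → 3 → 4 → 5 → 6 → 7 → 8 → 9 → 10 → 11 → 12 → 13 → 14 → 15

Answer: 15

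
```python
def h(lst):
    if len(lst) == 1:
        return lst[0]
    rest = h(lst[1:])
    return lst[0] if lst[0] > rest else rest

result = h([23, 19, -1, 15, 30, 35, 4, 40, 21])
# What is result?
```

Recursive max over [23, 19, -1, 15, 30, 35, 4, 40, 21] = 40

Answer: 40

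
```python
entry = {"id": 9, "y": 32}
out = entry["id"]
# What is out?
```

Trace:
`entry = {"id": 9, "y": 32}` → entry = {'id': 9, 'y': 32}
`out = entry["id"]` → out = 9
So out = 9

Answer: 9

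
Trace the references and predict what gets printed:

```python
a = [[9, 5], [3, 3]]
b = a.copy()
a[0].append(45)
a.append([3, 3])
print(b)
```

Key concept: shallow copy with nested lists.
Step by step:
`a = [[9, 5], [3, 3]]` → a = [[9, 5], [3, 3]]
`b = a.copy()` → b = [[9, 5], [3, 3]]
`a[0].append(45)` → a = [[9, 5, 45], [3, 3]]; b = [[9, 5, 45], [3, 3]]
`a.append([3, 3])` → a = [[9, 5, 45], [3, 3], [3, 3]]
`print(b)` → prints [[9, 5, 45], [3, 3]]

Answer: [[9, 5, 45], [3, 3]]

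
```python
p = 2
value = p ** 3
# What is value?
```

Trace:
`p = 2` → p = 2
`value = p ** 3` → value = 8
So value = 8

Answer: 8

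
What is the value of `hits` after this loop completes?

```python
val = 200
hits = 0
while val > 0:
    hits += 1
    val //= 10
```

Count digits by repeated division by 10
`hits` takes the values: 0 → 1 → 2 → 3

Answer: 3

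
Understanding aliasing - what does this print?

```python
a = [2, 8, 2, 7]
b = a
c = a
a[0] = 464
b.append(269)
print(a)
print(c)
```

Key concept: multiple aliases.
Step by step:
`a = [2, 8, 2, 7]` → a = [2, 8, 2, 7]
`b = a` → b = [2, 8, 2, 7] (same object as a)
`c = a` → c = [2, 8, 2, 7] (same object as a, b)
`a[0] = 464` → a = [464, 8, 2, 7] (same object as b, c); b = [464, 8, 2, 7] (same object as a, c); c = [464, 8, 2, 7] (same object as a, b)
`b.append(269)` → a = [464, 8, 2, 7, 269] (same object as b, c); b = [464, 8, 2, 7, 269] (same object as a, c); c = [464, 8, 2, 7, 269] (same object as a, b)
`print(a)` → prints [464, 8, 2, 7, 269]
`print(c)` → prints [464, 8, 2, 7, 269]

Answer:
[464, 8, 2, 7, 269]
[464, 8, 2, 7, 269]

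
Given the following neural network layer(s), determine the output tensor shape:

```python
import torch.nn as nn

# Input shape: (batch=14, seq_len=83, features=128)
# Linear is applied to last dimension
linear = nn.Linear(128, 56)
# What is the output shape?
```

Input: (14, 83, 128) -> Output: (14, 83, 56)

Answer: (14, 83, 56)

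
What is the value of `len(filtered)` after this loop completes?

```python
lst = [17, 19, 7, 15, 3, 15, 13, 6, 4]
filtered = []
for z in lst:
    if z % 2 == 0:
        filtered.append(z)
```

Count even numbers in [17, 19, 7, 15, 3, 15, 13, 6, 4]
`filtered` takes the values: [] → [6] → [6, 4]
So `len(filtered)` = 2

Answer: 2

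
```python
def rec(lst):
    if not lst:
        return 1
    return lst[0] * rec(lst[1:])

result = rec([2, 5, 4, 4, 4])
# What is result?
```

Product over [2, 5, 4, 4, 4] = 2 * 5 * 4 * 4 * 4 = 640

Answer: 640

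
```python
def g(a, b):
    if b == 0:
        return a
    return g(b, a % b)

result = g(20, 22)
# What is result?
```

g(20, 22) -> g(22, 20) -> g(20, 2) -> g(2, 0) -> 2

Answer: 2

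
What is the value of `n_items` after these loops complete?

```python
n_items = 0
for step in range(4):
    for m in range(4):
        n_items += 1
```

4 * 4 = 16
`n_items` takes the values: 0 → 1 → 2 → 3 → 4 → 5 → 6 → 7 → 8 → 9 → 10 → 11 → 12 → 13 → 14 → 15 → 16

Answer: 16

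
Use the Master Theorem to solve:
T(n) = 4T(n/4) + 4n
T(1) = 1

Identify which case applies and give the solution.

a=4, b=4, f(n)=4n. log_4(4) = 1. Since c=1 = 1, Case 2 applies: T(n) = Θ(n^log_b(a) · log n) = O(n log n).

Answer: O(n log n) - Case 2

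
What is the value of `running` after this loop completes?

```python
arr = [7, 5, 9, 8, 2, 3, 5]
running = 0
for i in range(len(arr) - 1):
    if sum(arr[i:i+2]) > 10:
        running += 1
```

Count windows with sum > 10
`running` takes the values: 0 → 1 → 2 → 3

Answer: 3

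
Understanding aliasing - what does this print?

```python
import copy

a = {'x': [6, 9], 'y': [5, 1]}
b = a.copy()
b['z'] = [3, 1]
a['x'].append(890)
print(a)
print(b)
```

Key concept: shallow copy of dict with mutable values.
Step by step:
`a = {'x': [6, 9], 'y': [5, 1]}` → a = {'x': [6, 9], 'y': [5, 1]}
`b = a.copy()` → b = {'x': [6, 9], 'y': [5, 1]}
`b['z'] = [3, 1]` → b = {'x': [6, 9], 'y': [5, 1], 'z': [3, 1]}
`a['x'].append(890)` → a = {'x': [6, 9, 890], 'y': [5, 1]}; b = {'x': [6, 9, 890], 'y': [5, 1], 'z': [3, 1]}
`print(a)` → prints {'x': [6, 9, 890], 'y': [5, 1]}
`print(b)` → prints {'x': [6, 9, 890], 'y': [5, 1], 'z': [3, 1]}

Answer:
{'x': [6, 9, 890], 'y': [5, 1]}
{'x': [6, 9, 890], 'y': [5, 1], 'z': [3, 1]}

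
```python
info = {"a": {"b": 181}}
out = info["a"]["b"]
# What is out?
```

Trace:
`info = {"a": {"b": 181}}` → info = {'a': {'b': 181}}
`out = info["a"]["b"]` → out = 181
So out = 181

Answer: 181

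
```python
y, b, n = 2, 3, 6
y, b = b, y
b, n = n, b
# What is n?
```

Trace:
`y, b, n = 2, 3, 6` → y = 2; b = 3; n = 6
`y, b = b, y` → y = 3; b = 2
`b, n = n, b` → b = 6; n = 2
So n = 2

Answer: 2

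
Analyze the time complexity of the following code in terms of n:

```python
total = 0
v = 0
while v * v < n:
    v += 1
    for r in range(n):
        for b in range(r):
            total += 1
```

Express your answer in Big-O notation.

Each loop level contributes: √n × n × n. Multiplying the contributions gives O(n^2√n).

Answer: O(n^2√n)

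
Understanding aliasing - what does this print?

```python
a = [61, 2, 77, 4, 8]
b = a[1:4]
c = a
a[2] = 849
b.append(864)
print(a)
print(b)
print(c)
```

Key concept: slice vs alias.
Step by step:
`a = [61, 2, 77, 4, 8]` → a = [61, 2, 77, 4, 8]
`b = a[1:4]` → b = [2, 77, 4]
`c = a` → c = [61, 2, 77, 4, 8] (same object as a)
`a[2] = 849` → a = [61, 2, 849, 4, 8] (same object as c); c = [61, 2, 849, 4, 8] (same object as a)
`b.append(864)` → b = [2, 77, 4, 864]
`print(a)` → prints [61, 2, 849, 4, 8]
`print(b)` → prints [2, 77, 4, 864]
`print(c)` → prints [61, 2, 849, 4, 8]

Answer:
[61, 2, 849, 4, 8]
[2, 77, 4, 864]
[61, 2, 849, 4, 8]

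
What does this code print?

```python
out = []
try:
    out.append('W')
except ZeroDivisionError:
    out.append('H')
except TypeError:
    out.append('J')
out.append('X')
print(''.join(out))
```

Execution trace: 'W' (try body, no exception) → 'X' (after the try/except). Output: WX

Answer: WX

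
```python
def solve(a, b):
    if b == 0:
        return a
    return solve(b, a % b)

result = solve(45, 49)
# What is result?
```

solve(45, 49) -> solve(49, 45) -> solve(45, 4) -> solve(4, 1) -> solve(1, 0) -> 1

Answer: 1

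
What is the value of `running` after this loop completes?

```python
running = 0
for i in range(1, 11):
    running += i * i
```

Sum of squares 1² to 10² = 385
`running` takes the values: 0 → 1 → 5 → 14 → 30 → 55 → 91 → 140 → 204 → 285 → 385

Answer: 385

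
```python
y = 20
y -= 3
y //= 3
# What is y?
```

Trace:
`y = 20` → y = 20
`y -= 3` → y = 17
`y //= 3` → y = 5
So y = 5

Answer: 5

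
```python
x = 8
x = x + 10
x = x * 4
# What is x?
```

Trace:
`x = 8` → x = 8
`x = x + 10` → x = 18
`x = x * 4` → x = 72
So x = 72

Answer: 72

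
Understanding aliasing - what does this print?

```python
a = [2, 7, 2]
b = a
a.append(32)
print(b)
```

Key concept: basic list aliasing.
Step by step:
`a = [2, 7, 2]` → a = [2, 7, 2]
`b = a` → b = [2, 7, 2] (same object as a)
`a.append(32)` → a = [2, 7, 2, 32] (same object as b); b = [2, 7, 2, 32] (same object as a)
`print(b)` → prints [2, 7, 2, 32]

Answer: [2, 7, 2, 32]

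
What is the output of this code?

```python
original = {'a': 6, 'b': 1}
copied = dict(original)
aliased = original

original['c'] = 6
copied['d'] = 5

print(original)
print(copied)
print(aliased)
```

Key concept: dict() creates copy, assignment creates alias.
Step by step:
`original = {'a': 6, 'b': 1}` → original = {'a': 6, 'b': 1}
`copied = dict(original)` → copied = {'a': 6, 'b': 1}
`aliased = original` → aliased = {'a': 6, 'b': 1} (same object as original)
`original['c'] = 6` → original = {'a': 6, 'b': 1, 'c': 6} (same object as aliased); aliased = {'a': 6, 'b': 1, 'c': 6} (same object as original)
`copied['d'] = 5` → copied = {'a': 6, 'b': 1, 'd': 5}
`print(original)` → prints {'a': 6, 'b': 1, 'c': 6}
`print(copied)` → prints {'a': 6, 'b': 1, 'd': 5}
`print(aliased)` → prints {'a': 6, 'b': 1, 'c': 6}

Answer:
{'a': 6, 'b': 1, 'c': 6}
{'a': 6, 'b': 1, 'd': 5}
{'a': 6, 'b': 1, 'c': 6}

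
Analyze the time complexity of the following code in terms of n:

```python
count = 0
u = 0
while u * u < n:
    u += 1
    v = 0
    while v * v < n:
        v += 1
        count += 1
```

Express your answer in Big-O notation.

Each loop level contributes: √n × √n. Multiplying the contributions gives O(n).

Answer: O(n)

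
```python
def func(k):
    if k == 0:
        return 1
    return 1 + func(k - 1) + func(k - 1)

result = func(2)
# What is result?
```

func(k) = 1 + 2·func(k-1), func(0)=1. Closed form: (1+1)·2^2 - 1 = 7.

Answer: 7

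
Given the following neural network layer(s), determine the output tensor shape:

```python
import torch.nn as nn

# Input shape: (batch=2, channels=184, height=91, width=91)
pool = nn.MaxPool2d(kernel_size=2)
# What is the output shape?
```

Input: (2, 184, 91, 91) -> Output: (2, 184, 45, 45)

Answer: (2, 184, 45, 45)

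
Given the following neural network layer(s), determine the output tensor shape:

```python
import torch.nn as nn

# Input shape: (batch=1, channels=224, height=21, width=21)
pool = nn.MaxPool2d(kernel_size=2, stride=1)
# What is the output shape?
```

Input: (1, 224, 21, 21) -> Output: (1, 224, 20, 20)

Answer: (1, 224, 20, 20)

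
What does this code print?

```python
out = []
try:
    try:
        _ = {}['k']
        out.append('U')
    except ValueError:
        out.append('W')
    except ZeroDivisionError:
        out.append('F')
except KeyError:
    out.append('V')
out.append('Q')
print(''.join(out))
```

Execution trace: 'V' (outer except KeyError) → 'Q' (after the try/except). Output: VQ

Answer: VQ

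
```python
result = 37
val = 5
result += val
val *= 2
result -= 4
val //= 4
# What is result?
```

Trace:
`result = 37` → result = 37
`val = 5` → val = 5
`result += val` → result = 42
`val *= 2` → val = 10
`result -= 4` → result = 38
`val //= 4` → val = 2
So result = 38

Answer: 38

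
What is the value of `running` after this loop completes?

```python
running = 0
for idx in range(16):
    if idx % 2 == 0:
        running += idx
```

Sum of even numbers 0 to 15
`running` takes the values: 0 → 2 → 6 → 12 → 20 → 30 → 42 → 56

Answer: 56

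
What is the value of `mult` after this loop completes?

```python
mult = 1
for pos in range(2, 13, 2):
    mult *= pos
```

Product of even numbers 2 to 12
`mult` takes the values: 1 → 2 → 8 → 48 → 384 → 3840 → 46080

Answer: 46080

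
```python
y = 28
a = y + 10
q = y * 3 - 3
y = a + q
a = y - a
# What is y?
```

Trace:
`y = 28` → y = 28
`a = y + 10` → a = 38
`q = y * 3 - 3` → q = 81
`y = a + q` → y = 119
`a = y - a` → a = 81
So y = 119

Answer: 119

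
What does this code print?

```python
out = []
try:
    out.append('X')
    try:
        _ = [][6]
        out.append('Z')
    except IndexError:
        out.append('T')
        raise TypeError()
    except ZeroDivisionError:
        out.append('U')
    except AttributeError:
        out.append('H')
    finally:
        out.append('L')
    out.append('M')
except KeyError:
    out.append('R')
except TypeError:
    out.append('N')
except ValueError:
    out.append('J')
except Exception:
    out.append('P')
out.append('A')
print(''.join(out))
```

Execution trace: 'X' (try body) → 'T' (inner except IndexError) → 'L' (inner finally) → 'N' (except TypeError) → 'A' (after the try/except). Output: XTLNA

Answer: XTLNA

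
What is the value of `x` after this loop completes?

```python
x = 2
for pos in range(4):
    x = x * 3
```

Multiply by 3, 4 times: 2 * 3^4 = 162
`x` takes the values: 2 → 6 → 18 → 54 → 162

Answer: 162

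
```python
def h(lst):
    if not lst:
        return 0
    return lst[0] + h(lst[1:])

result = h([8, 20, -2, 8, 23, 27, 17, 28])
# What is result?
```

8 + 20 + (-2) + 8 + 23 + 27 + 17 + 28 + 0 = 129

Answer: 129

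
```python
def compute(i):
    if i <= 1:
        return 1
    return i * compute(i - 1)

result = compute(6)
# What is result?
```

compute(6) = 6 * 5 * 4 * 3 * 2 * 1 = 720

Answer: 720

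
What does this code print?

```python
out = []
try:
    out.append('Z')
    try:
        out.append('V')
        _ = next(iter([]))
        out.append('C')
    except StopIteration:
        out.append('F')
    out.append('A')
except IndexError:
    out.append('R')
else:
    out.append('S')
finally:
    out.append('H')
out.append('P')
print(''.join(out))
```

Execution trace: 'Z' (try body) → 'V' (inner try body) → 'F' (inner except StopIteration) → 'A' (try body, no exception) → 'S' (else) → 'H' (finally) → 'P' (after the try/except). Output: ZVFASHP

Answer: ZVFASHP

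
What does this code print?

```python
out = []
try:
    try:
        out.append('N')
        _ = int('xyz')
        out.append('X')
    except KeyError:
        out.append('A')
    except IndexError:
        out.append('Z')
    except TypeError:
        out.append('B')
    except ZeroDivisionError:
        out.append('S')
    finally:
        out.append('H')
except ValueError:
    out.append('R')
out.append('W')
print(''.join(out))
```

Execution trace: 'N' (try body) → 'H' (finally) → 'R' (outer except ValueError) → 'W' (after the try/except). Output: NHRW

Answer: NHRW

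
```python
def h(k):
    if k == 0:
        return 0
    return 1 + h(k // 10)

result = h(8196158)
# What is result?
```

Count of digits of 8196158: 7

Answer: 7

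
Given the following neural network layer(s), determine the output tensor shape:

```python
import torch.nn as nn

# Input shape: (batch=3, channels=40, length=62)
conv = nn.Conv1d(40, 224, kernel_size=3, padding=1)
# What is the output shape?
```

Input: (3, 40, 62) -> Output: (3, 224, 62)

Answer: (3, 224, 62)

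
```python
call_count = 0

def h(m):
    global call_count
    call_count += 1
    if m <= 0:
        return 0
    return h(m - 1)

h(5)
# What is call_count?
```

Linear recursion stepping by 1: 6 calls from m=5 down to ≤0.

Answer: 6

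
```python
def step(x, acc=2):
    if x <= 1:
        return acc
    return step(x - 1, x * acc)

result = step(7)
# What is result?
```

Accumulator trace (n, acc): (7, 2) -> (6, 14) -> (5, 84) -> (4, 420) -> (3, 1680) -> (2, 5040) -> (1, 10080) -> return 10080

Answer: 10080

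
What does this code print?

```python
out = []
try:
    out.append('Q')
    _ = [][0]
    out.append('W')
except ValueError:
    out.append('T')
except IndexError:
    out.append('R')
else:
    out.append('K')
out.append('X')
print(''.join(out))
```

Execution trace: 'Q' (try body) → 'R' (except IndexError) → 'X' (after the try/except). Output: QRX

Answer: QRX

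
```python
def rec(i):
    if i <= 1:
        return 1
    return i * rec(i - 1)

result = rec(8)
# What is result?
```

rec(8) = 8 * 7 * 6 * 5 * 4 * 3 * 2 * 1 = 40320

Answer: 40320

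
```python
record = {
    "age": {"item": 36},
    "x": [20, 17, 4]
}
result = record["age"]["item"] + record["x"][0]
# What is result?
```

Trace:
`record = { ...` → record = {'age': {'item': 36}, 'x': [20, 17, 4]}
`result = record["age"]["item"] + record["x"][0]` → result = 56
So result = 56

Answer: 56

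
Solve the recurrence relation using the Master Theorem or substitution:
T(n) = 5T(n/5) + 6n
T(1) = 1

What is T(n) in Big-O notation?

By Master Theorem: a=5, b=5, f(n)=6n. Since log_5(5) = 1 and f(n) = Θ(n^1), Case 2 applies. T(n) = O(n log n).

Answer: O(n log n)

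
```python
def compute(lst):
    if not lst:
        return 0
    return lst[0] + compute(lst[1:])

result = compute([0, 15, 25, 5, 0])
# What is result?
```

0 + 15 + 25 + 5 + 0 + 0 = 45

Answer: 45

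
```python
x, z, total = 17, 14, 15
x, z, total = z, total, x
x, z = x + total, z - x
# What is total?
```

Trace:
`x, z, total = 17, 14, 15` → x = 17; z = 14; total = 15
`x, z, total = z, total, x` → x = 14; z = 15; total = 17
`x, z = x + total, z - x` → x = 31; z = 1
So total = 17

Answer: 17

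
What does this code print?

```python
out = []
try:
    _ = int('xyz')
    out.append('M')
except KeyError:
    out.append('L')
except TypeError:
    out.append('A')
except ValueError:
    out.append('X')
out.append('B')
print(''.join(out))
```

Execution trace: 'X' (except ValueError) → 'B' (after the try/except). Output: XB

Answer: XB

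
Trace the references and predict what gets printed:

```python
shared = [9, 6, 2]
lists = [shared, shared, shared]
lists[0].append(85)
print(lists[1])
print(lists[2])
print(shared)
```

Key concept: list of same reference.
Step by step:
`shared = [9, 6, 2]` → shared = [9, 6, 2]
`lists = [shared, shared, shared]` → lists = [[9, 6, 2], [9, 6, 2], [9, 6, 2]]
`lists[0].append(85)` → shared = [9, 6, 2, 85]; lists = [[9, 6, 2, 85], [9, 6, 2, 85], [9, 6, 2, 85]]
`print(lists[1])` → prints [9, 6, 2, 85]
`print(lists[2])` → prints [9, 6, 2, 85]
`print(shared)` → prints [9, 6, 2, 85]

Answer:
[9, 6, 2, 85]
[9, 6, 2, 85]
[9, 6, 2, 85]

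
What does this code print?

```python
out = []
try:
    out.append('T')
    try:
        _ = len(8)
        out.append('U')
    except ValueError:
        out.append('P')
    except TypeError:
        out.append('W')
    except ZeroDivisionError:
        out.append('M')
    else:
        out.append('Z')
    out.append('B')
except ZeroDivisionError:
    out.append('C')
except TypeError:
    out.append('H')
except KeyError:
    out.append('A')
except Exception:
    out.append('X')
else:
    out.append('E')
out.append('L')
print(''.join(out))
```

Execution trace: 'T' (try body) → 'W' (inner except TypeError) → 'B' (try body, no exception) → 'E' (else) → 'L' (after the try/except). Output: TWBEL

Answer: TWBEL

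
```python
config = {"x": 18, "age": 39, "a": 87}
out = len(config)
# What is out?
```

Trace:
`config = {"x": 18, "age": 39, "a": 87}` → config = {'x': 18, 'age': 39, 'a': 87}
`out = len(config)` → out = 3
So out = 3

Answer: 3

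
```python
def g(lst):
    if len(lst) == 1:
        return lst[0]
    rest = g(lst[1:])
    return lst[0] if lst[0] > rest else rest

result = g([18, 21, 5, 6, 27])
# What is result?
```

Recursive max over [18, 21, 5, 6, 27] = 27

Answer: 27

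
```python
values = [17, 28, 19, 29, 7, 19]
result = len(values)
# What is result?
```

Trace:
`values = [17, 28, 19, 29, 7, 19]` → values = [17, 28, 19, 29, 7, 19]
`result = len(values)` → result = 6
So result = 6

Answer: 6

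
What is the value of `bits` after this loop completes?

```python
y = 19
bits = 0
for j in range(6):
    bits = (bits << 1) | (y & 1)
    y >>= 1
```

Reverse lowest 6 bits of 19
`bits` takes the values: 0 → 1 → 3 → 6 → 12 → 25 → 50

Answer: 50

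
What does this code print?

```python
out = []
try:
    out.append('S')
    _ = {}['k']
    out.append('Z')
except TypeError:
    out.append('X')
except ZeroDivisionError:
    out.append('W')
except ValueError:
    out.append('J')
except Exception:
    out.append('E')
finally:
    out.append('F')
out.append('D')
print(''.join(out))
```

Execution trace: 'S' (try body) → 'E' (except Exception) → 'F' (finally) → 'D' (after the try/except). Output: SEFD

Answer: SEFD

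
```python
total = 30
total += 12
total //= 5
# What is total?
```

Trace:
`total = 30` → total = 30
`total += 12` → total = 42
`total //= 5` → total = 8
So total = 8

Answer: 8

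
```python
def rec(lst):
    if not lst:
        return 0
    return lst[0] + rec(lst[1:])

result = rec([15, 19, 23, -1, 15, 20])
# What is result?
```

15 + 19 + 23 + (-1) + 15 + 20 + 0 = 91

Answer: 91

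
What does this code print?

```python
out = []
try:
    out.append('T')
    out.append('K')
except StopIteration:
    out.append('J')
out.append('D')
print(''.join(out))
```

Execution trace: 'T' (try body) → 'K' (try body, no exception) → 'D' (after the try/except). Output: TKD

Answer: TKD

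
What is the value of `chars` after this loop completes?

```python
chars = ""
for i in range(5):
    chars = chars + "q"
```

Repeat 'q' 5 times
`chars` takes the values: "" → "q" → "qq" → "qqq" → "qqqq" → "qqqqq"

Answer: "qqqqq"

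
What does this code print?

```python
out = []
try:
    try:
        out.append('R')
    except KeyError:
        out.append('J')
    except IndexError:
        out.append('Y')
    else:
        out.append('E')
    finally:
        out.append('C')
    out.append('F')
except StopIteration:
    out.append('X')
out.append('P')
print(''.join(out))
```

Execution trace: 'R' (inner try body, no exception) → 'E' (inner else) → 'C' (inner finally) → 'F' (try body, no exception) → 'P' (after the try/except). Output: RECFP

Answer: RECFP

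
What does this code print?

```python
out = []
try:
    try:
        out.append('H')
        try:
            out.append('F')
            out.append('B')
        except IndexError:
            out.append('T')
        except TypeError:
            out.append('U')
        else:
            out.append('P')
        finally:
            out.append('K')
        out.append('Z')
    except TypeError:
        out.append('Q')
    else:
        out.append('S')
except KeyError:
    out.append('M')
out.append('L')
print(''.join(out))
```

Execution trace: 'H' (try body) → 'F' (inner try body) → 'B' (inner try body, no exception) → 'P' (inner else) → 'K' (inner finally) → 'Z' (try body, no exception) → 'S' (else) → 'L' (after the try/except). Output: HFBPKZSL

Answer: HFBPKZSL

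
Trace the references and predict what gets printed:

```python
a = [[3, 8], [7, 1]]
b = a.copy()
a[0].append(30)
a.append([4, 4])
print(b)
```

Key concept: shallow copy with nested lists.
Step by step:
`a = [[3, 8], [7, 1]]` → a = [[3, 8], [7, 1]]
`b = a.copy()` → b = [[3, 8], [7, 1]]
`a[0].append(30)` → a = [[3, 8, 30], [7, 1]]; b = [[3, 8, 30], [7, 1]]
`a.append([4, 4])` → a = [[3, 8, 30], [7, 1], [4, 4]]
`print(b)` → prints [[3, 8, 30], [7, 1]]

Answer: [[3, 8, 30], [7, 1]]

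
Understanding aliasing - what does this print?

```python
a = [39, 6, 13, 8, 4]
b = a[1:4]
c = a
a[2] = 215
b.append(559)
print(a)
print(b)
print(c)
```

Key concept: slice vs alias.
Step by step:
`a = [39, 6, 13, 8, 4]` → a = [39, 6, 13, 8, 4]
`b = a[1:4]` → b = [6, 13, 8]
`c = a` → c = [39, 6, 13, 8, 4] (same object as a)
`a[2] = 215` → a = [39, 6, 215, 8, 4] (same object as c); c = [39, 6, 215, 8, 4] (same object as a)
`b.append(559)` → b = [6, 13, 8, 559]
`print(a)` → prints [39, 6, 215, 8, 4]
`print(b)` → prints [6, 13, 8, 559]
`print(c)` → prints [39, 6, 215, 8, 4]

Answer:
[39, 6, 215, 8, 4]
[6, 13, 8, 559]
[39, 6, 215, 8, 4]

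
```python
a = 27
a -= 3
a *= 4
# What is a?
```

Trace:
`a = 27` → a = 27
`a -= 3` → a = 24
`a *= 4` → a = 96
So a = 96

Answer: 96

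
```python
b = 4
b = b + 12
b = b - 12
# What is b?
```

Trace:
`b = 4` → b = 4
`b = b + 12` → b = 16
`b = b - 12` → b = 4
So b = 4

Answer: 4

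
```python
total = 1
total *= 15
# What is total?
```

Trace:
`total = 1` → total = 1
`total *= 15` → total = 15
So total = 15

Answer: 15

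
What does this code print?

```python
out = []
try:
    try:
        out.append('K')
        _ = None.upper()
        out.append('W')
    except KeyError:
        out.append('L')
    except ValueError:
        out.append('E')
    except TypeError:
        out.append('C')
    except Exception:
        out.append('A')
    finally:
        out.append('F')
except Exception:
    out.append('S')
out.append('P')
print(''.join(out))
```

Execution trace: 'K' (inner try body) → 'A' (inner except Exception) → 'F' (inner finally) → 'P' (after the try/except). Output: KAFP

Answer: KAFP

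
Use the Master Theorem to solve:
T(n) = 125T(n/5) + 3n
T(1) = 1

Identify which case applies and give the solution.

a=125, b=5, f(n)=3n. log_5(125) = 3. Since c=1 < 3, Case 1 applies: T(n) = Θ(n^log_b(a)) = O(n^3).

Answer: O(n^3) - Case 1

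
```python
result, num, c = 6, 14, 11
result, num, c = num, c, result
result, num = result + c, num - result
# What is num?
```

Trace:
`result, num, c = 6, 14, 11` → result = 6; num = 14; c = 11
`result, num, c = num, c, result` → result = 14; num = 11; c = 6
`result, num = result + c, num - result` → result = 20; num = -3
So num = -3

Answer: -3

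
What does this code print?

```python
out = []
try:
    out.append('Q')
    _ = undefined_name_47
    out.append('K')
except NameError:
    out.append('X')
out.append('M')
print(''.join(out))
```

Execution trace: 'Q' (try body) → 'X' (except NameError) → 'M' (after the try/except). Output: QXM

Answer: QXM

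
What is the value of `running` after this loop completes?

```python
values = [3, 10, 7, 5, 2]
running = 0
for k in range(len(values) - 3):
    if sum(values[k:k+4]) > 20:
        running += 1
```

Count windows with sum > 20
`running` takes the values: 0 → 1 → 2

Answer: 2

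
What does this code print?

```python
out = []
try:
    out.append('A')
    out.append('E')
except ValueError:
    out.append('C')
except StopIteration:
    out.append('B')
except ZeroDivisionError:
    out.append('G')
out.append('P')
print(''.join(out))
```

Execution trace: 'A' (try body) → 'E' (try body, no exception) → 'P' (after the try/except). Output: AEP

Answer: AEP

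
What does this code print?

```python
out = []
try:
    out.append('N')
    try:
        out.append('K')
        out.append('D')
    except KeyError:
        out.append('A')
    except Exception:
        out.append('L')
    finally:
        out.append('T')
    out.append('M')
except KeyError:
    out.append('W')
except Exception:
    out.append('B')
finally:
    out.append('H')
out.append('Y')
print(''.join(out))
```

Execution trace: 'N' (try body) → 'K' (inner try body) → 'D' (inner try body, no exception) → 'T' (inner finally) → 'M' (try body, no exception) → 'H' (finally) → 'Y' (after the try/except). Output: NKDTMHY

Answer: NKDTMHY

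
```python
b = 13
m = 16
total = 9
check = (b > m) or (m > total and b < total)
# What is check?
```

Trace:
`b = 13` → b = 13
`m = 16` → m = 16
`total = 9` → total = 9
`check = (b > m) or (m > total and b < total)` → check = False
So check = False

Answer: False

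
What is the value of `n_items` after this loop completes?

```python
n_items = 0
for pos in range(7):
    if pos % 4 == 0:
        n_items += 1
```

Count numbers divisible by 4 in range(7)
`n_items` takes the values: 0 → 1 → 2

Answer: 2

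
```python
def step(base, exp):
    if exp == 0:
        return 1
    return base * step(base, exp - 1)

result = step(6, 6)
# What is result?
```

step(6, 6) = 6 * 6 * 6 * 6 * 6 * 6 = 46656

Answer: 46656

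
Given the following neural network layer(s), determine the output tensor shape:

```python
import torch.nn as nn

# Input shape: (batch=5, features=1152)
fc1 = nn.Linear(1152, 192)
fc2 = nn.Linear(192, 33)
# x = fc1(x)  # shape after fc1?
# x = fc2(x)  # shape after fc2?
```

Input: (5, 1152) -> after fc1: (5, 192) -> Output: (5, 33)

Answer: (5, 33)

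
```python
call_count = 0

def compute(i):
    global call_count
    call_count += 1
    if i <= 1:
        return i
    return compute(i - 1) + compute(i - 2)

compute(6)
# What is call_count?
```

Calls(i) = 1 + Calls(i-1) + Calls(i-2); Calls(0)=Calls(1)=1. For i=6 this gives 25.

Answer: 25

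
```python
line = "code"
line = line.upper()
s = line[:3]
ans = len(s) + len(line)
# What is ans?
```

Trace:
`line = "code"` → line = 'code'
`line = line.upper()` → line = 'CODE'
`s = line[:3]` → s = 'COD'
`ans = len(s) + len(line)` → ans = 7
So ans = 7

Answer: 7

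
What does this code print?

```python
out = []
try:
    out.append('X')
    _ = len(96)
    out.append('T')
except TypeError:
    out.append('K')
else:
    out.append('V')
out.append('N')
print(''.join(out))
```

Execution trace: 'X' (try body) → 'K' (except TypeError) → 'N' (after the try/except). Output: XKN

Answer: XKN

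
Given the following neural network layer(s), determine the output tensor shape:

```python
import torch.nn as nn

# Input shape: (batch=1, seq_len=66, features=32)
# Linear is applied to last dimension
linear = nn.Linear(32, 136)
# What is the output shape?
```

Input: (1, 66, 32) -> Output: (1, 66, 136)

Answer: (1, 66, 136)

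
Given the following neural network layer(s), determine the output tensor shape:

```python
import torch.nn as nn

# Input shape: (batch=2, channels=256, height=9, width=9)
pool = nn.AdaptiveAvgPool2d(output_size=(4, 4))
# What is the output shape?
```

Input: (2, 256, 9, 9) -> Output: (2, 256, 4, 4)

Answer: (2, 256, 4, 4)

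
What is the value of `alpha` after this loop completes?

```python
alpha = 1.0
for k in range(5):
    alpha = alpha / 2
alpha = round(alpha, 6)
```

Halving LR 5 times: 1 / 2^5
`alpha` takes the values: 1.0 → 0.5 → 0.25 → 0.125 → 0.0625 → 0.03125

Answer: 0.03125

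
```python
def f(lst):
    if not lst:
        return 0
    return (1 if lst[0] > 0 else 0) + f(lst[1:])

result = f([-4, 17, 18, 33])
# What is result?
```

Count of positive elements in [-4, 17, 18, 33] = 3

Answer: 3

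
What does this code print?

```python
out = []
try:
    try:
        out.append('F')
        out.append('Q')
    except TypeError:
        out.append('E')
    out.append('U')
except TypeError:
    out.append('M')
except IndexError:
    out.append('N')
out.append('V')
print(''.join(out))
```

Execution trace: 'F' (inner try body) → 'Q' (inner try body, no exception) → 'U' (try body, no exception) → 'V' (after the try/except). Output: FQUV

Answer: FQUV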